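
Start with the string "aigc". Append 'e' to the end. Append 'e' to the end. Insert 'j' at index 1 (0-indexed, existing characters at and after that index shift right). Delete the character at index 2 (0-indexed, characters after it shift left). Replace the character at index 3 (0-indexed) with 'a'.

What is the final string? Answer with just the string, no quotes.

Answer: ajgaee

Derivation:
Applying each edit step by step:
Start: "aigc"
Op 1 (append 'e'): "aigc" -> "aigce"
Op 2 (append 'e'): "aigce" -> "aigcee"
Op 3 (insert 'j' at idx 1): "aigcee" -> "ajigcee"
Op 4 (delete idx 2 = 'i'): "ajigcee" -> "ajgcee"
Op 5 (replace idx 3: 'c' -> 'a'): "ajgcee" -> "ajgaee"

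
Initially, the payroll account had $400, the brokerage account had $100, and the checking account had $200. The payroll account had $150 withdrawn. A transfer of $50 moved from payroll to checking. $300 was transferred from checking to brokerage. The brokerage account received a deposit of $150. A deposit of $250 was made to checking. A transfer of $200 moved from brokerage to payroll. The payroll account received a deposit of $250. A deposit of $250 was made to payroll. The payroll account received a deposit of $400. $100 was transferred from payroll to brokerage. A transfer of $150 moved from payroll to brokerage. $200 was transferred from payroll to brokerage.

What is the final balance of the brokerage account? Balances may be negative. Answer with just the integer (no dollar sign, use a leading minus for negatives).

Answer: 800

Derivation:
Tracking account balances step by step:
Start: payroll=400, brokerage=100, checking=200
Event 1 (withdraw 150 from payroll): payroll: 400 - 150 = 250. Balances: payroll=250, brokerage=100, checking=200
Event 2 (transfer 50 payroll -> checking): payroll: 250 - 50 = 200, checking: 200 + 50 = 250. Balances: payroll=200, brokerage=100, checking=250
Event 3 (transfer 300 checking -> brokerage): checking: 250 - 300 = -50, brokerage: 100 + 300 = 400. Balances: payroll=200, brokerage=400, checking=-50
Event 4 (deposit 150 to brokerage): brokerage: 400 + 150 = 550. Balances: payroll=200, brokerage=550, checking=-50
Event 5 (deposit 250 to checking): checking: -50 + 250 = 200. Balances: payroll=200, brokerage=550, checking=200
Event 6 (transfer 200 brokerage -> payroll): brokerage: 550 - 200 = 350, payroll: 200 + 200 = 400. Balances: payroll=400, brokerage=350, checking=200
Event 7 (deposit 250 to payroll): payroll: 400 + 250 = 650. Balances: payroll=650, brokerage=350, checking=200
Event 8 (deposit 250 to payroll): payroll: 650 + 250 = 900. Balances: payroll=900, brokerage=350, checking=200
Event 9 (deposit 400 to payroll): payroll: 900 + 400 = 1300. Balances: payroll=1300, brokerage=350, checking=200
Event 10 (transfer 100 payroll -> brokerage): payroll: 1300 - 100 = 1200, brokerage: 350 + 100 = 450. Balances: payroll=1200, brokerage=450, checking=200
Event 11 (transfer 150 payroll -> brokerage): payroll: 1200 - 150 = 1050, brokerage: 450 + 150 = 600. Balances: payroll=1050, brokerage=600, checking=200
Event 12 (transfer 200 payroll -> brokerage): payroll: 1050 - 200 = 850, brokerage: 600 + 200 = 800. Balances: payroll=850, brokerage=800, checking=200

Final balance of brokerage: 800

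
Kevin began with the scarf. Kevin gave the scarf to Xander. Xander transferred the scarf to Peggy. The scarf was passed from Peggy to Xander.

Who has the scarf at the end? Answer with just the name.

Tracking the scarf through each event:
Start: Kevin has the scarf.
After event 1: Xander has the scarf.
After event 2: Peggy has the scarf.
After event 3: Xander has the scarf.

Answer: Xander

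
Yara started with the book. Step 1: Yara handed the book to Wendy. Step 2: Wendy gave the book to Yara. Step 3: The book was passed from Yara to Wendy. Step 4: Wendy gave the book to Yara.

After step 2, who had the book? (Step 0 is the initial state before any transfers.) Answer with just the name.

Answer: Yara

Derivation:
Tracking the book holder through step 2:
After step 0 (start): Yara
After step 1: Wendy
After step 2: Yara

At step 2, the holder is Yara.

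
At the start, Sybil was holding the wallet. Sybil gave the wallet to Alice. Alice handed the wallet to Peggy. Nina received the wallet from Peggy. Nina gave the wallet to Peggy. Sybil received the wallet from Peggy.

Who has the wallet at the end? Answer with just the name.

Tracking the wallet through each event:
Start: Sybil has the wallet.
After event 1: Alice has the wallet.
After event 2: Peggy has the wallet.
After event 3: Nina has the wallet.
After event 4: Peggy has the wallet.
After event 5: Sybil has the wallet.

Answer: Sybil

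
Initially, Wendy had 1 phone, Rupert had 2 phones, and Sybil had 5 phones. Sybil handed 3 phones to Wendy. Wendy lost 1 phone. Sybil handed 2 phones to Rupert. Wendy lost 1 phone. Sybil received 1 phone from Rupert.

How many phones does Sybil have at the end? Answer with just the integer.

Tracking counts step by step:
Start: Wendy=1, Rupert=2, Sybil=5
Event 1 (Sybil -> Wendy, 3): Sybil: 5 -> 2, Wendy: 1 -> 4. State: Wendy=4, Rupert=2, Sybil=2
Event 2 (Wendy -1): Wendy: 4 -> 3. State: Wendy=3, Rupert=2, Sybil=2
Event 3 (Sybil -> Rupert, 2): Sybil: 2 -> 0, Rupert: 2 -> 4. State: Wendy=3, Rupert=4, Sybil=0
Event 4 (Wendy -1): Wendy: 3 -> 2. State: Wendy=2, Rupert=4, Sybil=0
Event 5 (Rupert -> Sybil, 1): Rupert: 4 -> 3, Sybil: 0 -> 1. State: Wendy=2, Rupert=3, Sybil=1

Sybil's final count: 1

Answer: 1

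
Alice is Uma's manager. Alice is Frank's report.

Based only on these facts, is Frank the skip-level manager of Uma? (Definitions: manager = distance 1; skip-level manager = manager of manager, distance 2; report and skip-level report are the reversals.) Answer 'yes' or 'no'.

Reconstructing the manager chain from the given facts:
  Frank -> Alice -> Uma
(each arrow means 'manager of the next')
Positions in the chain (0 = top):
  position of Frank: 0
  position of Alice: 1
  position of Uma: 2

Frank is at position 0, Uma is at position 2; signed distance (j - i) = 2.
'skip-level manager' requires j - i = 2. Actual distance is 2, so the relation HOLDS.

Answer: yes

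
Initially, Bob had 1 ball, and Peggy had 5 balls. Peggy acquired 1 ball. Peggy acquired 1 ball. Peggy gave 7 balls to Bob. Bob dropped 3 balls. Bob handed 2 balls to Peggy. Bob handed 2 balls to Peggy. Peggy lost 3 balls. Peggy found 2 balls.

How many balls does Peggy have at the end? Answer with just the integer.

Answer: 3

Derivation:
Tracking counts step by step:
Start: Bob=1, Peggy=5
Event 1 (Peggy +1): Peggy: 5 -> 6. State: Bob=1, Peggy=6
Event 2 (Peggy +1): Peggy: 6 -> 7. State: Bob=1, Peggy=7
Event 3 (Peggy -> Bob, 7): Peggy: 7 -> 0, Bob: 1 -> 8. State: Bob=8, Peggy=0
Event 4 (Bob -3): Bob: 8 -> 5. State: Bob=5, Peggy=0
Event 5 (Bob -> Peggy, 2): Bob: 5 -> 3, Peggy: 0 -> 2. State: Bob=3, Peggy=2
Event 6 (Bob -> Peggy, 2): Bob: 3 -> 1, Peggy: 2 -> 4. State: Bob=1, Peggy=4
Event 7 (Peggy -3): Peggy: 4 -> 1. State: Bob=1, Peggy=1
Event 8 (Peggy +2): Peggy: 1 -> 3. State: Bob=1, Peggy=3

Peggy's final count: 3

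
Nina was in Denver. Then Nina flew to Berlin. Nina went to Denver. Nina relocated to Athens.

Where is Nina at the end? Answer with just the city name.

Answer: Athens

Derivation:
Tracking Nina's location:
Start: Nina is in Denver.
After move 1: Denver -> Berlin. Nina is in Berlin.
After move 2: Berlin -> Denver. Nina is in Denver.
After move 3: Denver -> Athens. Nina is in Athens.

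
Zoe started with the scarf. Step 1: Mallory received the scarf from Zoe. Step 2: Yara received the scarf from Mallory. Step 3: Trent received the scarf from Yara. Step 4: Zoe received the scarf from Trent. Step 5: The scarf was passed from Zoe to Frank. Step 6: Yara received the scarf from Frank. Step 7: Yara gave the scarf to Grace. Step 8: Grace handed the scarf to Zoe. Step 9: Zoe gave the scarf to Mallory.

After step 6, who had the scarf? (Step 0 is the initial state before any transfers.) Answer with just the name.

Answer: Yara

Derivation:
Tracking the scarf holder through step 6:
After step 0 (start): Zoe
After step 1: Mallory
After step 2: Yara
After step 3: Trent
After step 4: Zoe
After step 5: Frank
After step 6: Yara

At step 6, the holder is Yara.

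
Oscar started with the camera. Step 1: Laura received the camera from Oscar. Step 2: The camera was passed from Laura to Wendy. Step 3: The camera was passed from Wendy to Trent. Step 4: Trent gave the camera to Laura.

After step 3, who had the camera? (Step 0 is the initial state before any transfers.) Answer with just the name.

Tracking the camera holder through step 3:
After step 0 (start): Oscar
After step 1: Laura
After step 2: Wendy
After step 3: Trent

At step 3, the holder is Trent.

Answer: Trent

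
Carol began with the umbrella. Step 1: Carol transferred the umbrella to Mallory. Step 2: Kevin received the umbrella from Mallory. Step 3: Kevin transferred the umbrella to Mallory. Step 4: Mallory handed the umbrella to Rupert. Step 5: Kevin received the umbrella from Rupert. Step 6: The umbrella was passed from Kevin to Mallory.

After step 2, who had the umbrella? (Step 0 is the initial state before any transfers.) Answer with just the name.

Answer: Kevin

Derivation:
Tracking the umbrella holder through step 2:
After step 0 (start): Carol
After step 1: Mallory
After step 2: Kevin

At step 2, the holder is Kevin.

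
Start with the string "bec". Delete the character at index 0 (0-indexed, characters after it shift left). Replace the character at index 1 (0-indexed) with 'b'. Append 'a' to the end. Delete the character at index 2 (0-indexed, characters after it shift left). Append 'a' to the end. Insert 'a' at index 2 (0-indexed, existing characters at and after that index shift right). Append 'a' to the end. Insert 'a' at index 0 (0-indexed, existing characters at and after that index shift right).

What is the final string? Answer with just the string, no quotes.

Answer: aebaaa

Derivation:
Applying each edit step by step:
Start: "bec"
Op 1 (delete idx 0 = 'b'): "bec" -> "ec"
Op 2 (replace idx 1: 'c' -> 'b'): "ec" -> "eb"
Op 3 (append 'a'): "eb" -> "eba"
Op 4 (delete idx 2 = 'a'): "eba" -> "eb"
Op 5 (append 'a'): "eb" -> "eba"
Op 6 (insert 'a' at idx 2): "eba" -> "ebaa"
Op 7 (append 'a'): "ebaa" -> "ebaaa"
Op 8 (insert 'a' at idx 0): "ebaaa" -> "aebaaa"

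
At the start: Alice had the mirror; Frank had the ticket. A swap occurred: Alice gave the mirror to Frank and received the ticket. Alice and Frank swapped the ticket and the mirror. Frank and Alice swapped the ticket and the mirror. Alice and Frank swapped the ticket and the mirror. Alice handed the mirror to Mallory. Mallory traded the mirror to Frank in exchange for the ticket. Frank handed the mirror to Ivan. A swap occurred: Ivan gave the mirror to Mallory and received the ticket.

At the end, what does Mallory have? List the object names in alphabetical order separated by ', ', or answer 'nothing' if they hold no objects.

Tracking all object holders:
Start: mirror:Alice, ticket:Frank
Event 1 (swap mirror<->ticket: now mirror:Frank, ticket:Alice). State: mirror:Frank, ticket:Alice
Event 2 (swap ticket<->mirror: now ticket:Frank, mirror:Alice). State: mirror:Alice, ticket:Frank
Event 3 (swap ticket<->mirror: now ticket:Alice, mirror:Frank). State: mirror:Frank, ticket:Alice
Event 4 (swap ticket<->mirror: now ticket:Frank, mirror:Alice). State: mirror:Alice, ticket:Frank
Event 5 (give mirror: Alice -> Mallory). State: mirror:Mallory, ticket:Frank
Event 6 (swap mirror<->ticket: now mirror:Frank, ticket:Mallory). State: mirror:Frank, ticket:Mallory
Event 7 (give mirror: Frank -> Ivan). State: mirror:Ivan, ticket:Mallory
Event 8 (swap mirror<->ticket: now mirror:Mallory, ticket:Ivan). State: mirror:Mallory, ticket:Ivan

Final state: mirror:Mallory, ticket:Ivan
Mallory holds: mirror.

Answer: mirror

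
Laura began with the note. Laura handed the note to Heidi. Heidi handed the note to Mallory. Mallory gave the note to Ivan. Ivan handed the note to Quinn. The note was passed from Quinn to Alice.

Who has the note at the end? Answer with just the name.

Answer: Alice

Derivation:
Tracking the note through each event:
Start: Laura has the note.
After event 1: Heidi has the note.
After event 2: Mallory has the note.
After event 3: Ivan has the note.
After event 4: Quinn has the note.
After event 5: Alice has the note.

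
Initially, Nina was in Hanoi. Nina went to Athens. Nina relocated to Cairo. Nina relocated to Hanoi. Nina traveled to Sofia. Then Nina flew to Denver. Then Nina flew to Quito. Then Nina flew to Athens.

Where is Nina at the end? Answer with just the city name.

Tracking Nina's location:
Start: Nina is in Hanoi.
After move 1: Hanoi -> Athens. Nina is in Athens.
After move 2: Athens -> Cairo. Nina is in Cairo.
After move 3: Cairo -> Hanoi. Nina is in Hanoi.
After move 4: Hanoi -> Sofia. Nina is in Sofia.
After move 5: Sofia -> Denver. Nina is in Denver.
After move 6: Denver -> Quito. Nina is in Quito.
After move 7: Quito -> Athens. Nina is in Athens.

Answer: Athens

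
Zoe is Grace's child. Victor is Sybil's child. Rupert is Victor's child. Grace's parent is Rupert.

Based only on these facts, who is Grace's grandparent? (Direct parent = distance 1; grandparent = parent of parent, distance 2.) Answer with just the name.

Reconstructing the parent chain from the given facts:
  Sybil -> Victor -> Rupert -> Grace -> Zoe
(each arrow means 'parent of the next')
Positions in the chain (0 = top):
  position of Sybil: 0
  position of Victor: 1
  position of Rupert: 2
  position of Grace: 3
  position of Zoe: 4

Grace is at position 3; the grandparent is 2 steps up the chain, i.e. position 1: Victor.

Answer: Victor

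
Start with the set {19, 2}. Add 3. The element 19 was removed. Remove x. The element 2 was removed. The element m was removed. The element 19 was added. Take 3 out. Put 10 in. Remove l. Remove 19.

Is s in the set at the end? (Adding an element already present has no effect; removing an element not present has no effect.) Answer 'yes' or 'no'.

Tracking the set through each operation:
Start: {19, 2}
Event 1 (add 3): added. Set: {19, 2, 3}
Event 2 (remove 19): removed. Set: {2, 3}
Event 3 (remove x): not present, no change. Set: {2, 3}
Event 4 (remove 2): removed. Set: {3}
Event 5 (remove m): not present, no change. Set: {3}
Event 6 (add 19): added. Set: {19, 3}
Event 7 (remove 3): removed. Set: {19}
Event 8 (add 10): added. Set: {10, 19}
Event 9 (remove l): not present, no change. Set: {10, 19}
Event 10 (remove 19): removed. Set: {10}

Final set: {10} (size 1)
s is NOT in the final set.

Answer: no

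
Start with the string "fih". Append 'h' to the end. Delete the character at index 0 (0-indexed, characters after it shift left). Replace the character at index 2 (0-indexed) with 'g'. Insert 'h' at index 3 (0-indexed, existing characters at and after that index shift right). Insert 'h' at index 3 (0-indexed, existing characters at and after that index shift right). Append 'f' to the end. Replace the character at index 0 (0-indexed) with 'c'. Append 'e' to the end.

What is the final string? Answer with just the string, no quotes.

Applying each edit step by step:
Start: "fih"
Op 1 (append 'h'): "fih" -> "fihh"
Op 2 (delete idx 0 = 'f'): "fihh" -> "ihh"
Op 3 (replace idx 2: 'h' -> 'g'): "ihh" -> "ihg"
Op 4 (insert 'h' at idx 3): "ihg" -> "ihgh"
Op 5 (insert 'h' at idx 3): "ihgh" -> "ihghh"
Op 6 (append 'f'): "ihghh" -> "ihghhf"
Op 7 (replace idx 0: 'i' -> 'c'): "ihghhf" -> "chghhf"
Op 8 (append 'e'): "chghhf" -> "chghhfe"

Answer: chghhfe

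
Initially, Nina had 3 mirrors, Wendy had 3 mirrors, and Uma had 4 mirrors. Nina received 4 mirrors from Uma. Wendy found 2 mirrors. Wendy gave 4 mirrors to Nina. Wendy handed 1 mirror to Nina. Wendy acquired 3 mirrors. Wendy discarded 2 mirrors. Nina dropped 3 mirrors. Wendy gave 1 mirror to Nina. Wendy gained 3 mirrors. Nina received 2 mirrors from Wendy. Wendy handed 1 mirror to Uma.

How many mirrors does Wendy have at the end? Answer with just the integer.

Tracking counts step by step:
Start: Nina=3, Wendy=3, Uma=4
Event 1 (Uma -> Nina, 4): Uma: 4 -> 0, Nina: 3 -> 7. State: Nina=7, Wendy=3, Uma=0
Event 2 (Wendy +2): Wendy: 3 -> 5. State: Nina=7, Wendy=5, Uma=0
Event 3 (Wendy -> Nina, 4): Wendy: 5 -> 1, Nina: 7 -> 11. State: Nina=11, Wendy=1, Uma=0
Event 4 (Wendy -> Nina, 1): Wendy: 1 -> 0, Nina: 11 -> 12. State: Nina=12, Wendy=0, Uma=0
Event 5 (Wendy +3): Wendy: 0 -> 3. State: Nina=12, Wendy=3, Uma=0
Event 6 (Wendy -2): Wendy: 3 -> 1. State: Nina=12, Wendy=1, Uma=0
Event 7 (Nina -3): Nina: 12 -> 9. State: Nina=9, Wendy=1, Uma=0
Event 8 (Wendy -> Nina, 1): Wendy: 1 -> 0, Nina: 9 -> 10. State: Nina=10, Wendy=0, Uma=0
Event 9 (Wendy +3): Wendy: 0 -> 3. State: Nina=10, Wendy=3, Uma=0
Event 10 (Wendy -> Nina, 2): Wendy: 3 -> 1, Nina: 10 -> 12. State: Nina=12, Wendy=1, Uma=0
Event 11 (Wendy -> Uma, 1): Wendy: 1 -> 0, Uma: 0 -> 1. State: Nina=12, Wendy=0, Uma=1

Wendy's final count: 0

Answer: 0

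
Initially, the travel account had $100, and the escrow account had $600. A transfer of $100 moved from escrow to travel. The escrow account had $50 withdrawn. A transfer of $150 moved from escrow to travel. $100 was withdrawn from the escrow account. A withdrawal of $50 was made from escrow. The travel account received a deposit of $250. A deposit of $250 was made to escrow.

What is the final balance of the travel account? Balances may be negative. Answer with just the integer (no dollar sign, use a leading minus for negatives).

Answer: 600

Derivation:
Tracking account balances step by step:
Start: travel=100, escrow=600
Event 1 (transfer 100 escrow -> travel): escrow: 600 - 100 = 500, travel: 100 + 100 = 200. Balances: travel=200, escrow=500
Event 2 (withdraw 50 from escrow): escrow: 500 - 50 = 450. Balances: travel=200, escrow=450
Event 3 (transfer 150 escrow -> travel): escrow: 450 - 150 = 300, travel: 200 + 150 = 350. Balances: travel=350, escrow=300
Event 4 (withdraw 100 from escrow): escrow: 300 - 100 = 200. Balances: travel=350, escrow=200
Event 5 (withdraw 50 from escrow): escrow: 200 - 50 = 150. Balances: travel=350, escrow=150
Event 6 (deposit 250 to travel): travel: 350 + 250 = 600. Balances: travel=600, escrow=150
Event 7 (deposit 250 to escrow): escrow: 150 + 250 = 400. Balances: travel=600, escrow=400

Final balance of travel: 600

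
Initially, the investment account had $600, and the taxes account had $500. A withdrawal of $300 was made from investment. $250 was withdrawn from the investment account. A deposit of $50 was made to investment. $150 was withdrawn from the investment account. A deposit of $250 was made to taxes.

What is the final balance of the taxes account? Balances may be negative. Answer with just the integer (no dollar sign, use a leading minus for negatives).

Answer: 750

Derivation:
Tracking account balances step by step:
Start: investment=600, taxes=500
Event 1 (withdraw 300 from investment): investment: 600 - 300 = 300. Balances: investment=300, taxes=500
Event 2 (withdraw 250 from investment): investment: 300 - 250 = 50. Balances: investment=50, taxes=500
Event 3 (deposit 50 to investment): investment: 50 + 50 = 100. Balances: investment=100, taxes=500
Event 4 (withdraw 150 from investment): investment: 100 - 150 = -50. Balances: investment=-50, taxes=500
Event 5 (deposit 250 to taxes): taxes: 500 + 250 = 750. Balances: investment=-50, taxes=750

Final balance of taxes: 750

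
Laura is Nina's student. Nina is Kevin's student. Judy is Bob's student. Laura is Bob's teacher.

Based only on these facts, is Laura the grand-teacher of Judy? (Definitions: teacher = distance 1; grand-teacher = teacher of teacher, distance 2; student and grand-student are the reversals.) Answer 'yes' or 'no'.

Reconstructing the teacher chain from the given facts:
  Kevin -> Nina -> Laura -> Bob -> Judy
(each arrow means 'teacher of the next')
Positions in the chain (0 = top):
  position of Kevin: 0
  position of Nina: 1
  position of Laura: 2
  position of Bob: 3
  position of Judy: 4

Laura is at position 2, Judy is at position 4; signed distance (j - i) = 2.
'grand-teacher' requires j - i = 2. Actual distance is 2, so the relation HOLDS.

Answer: yes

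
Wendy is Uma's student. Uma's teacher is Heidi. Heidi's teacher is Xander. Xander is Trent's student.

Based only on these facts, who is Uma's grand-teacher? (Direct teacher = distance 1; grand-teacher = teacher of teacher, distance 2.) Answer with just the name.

Answer: Xander

Derivation:
Reconstructing the teacher chain from the given facts:
  Trent -> Xander -> Heidi -> Uma -> Wendy
(each arrow means 'teacher of the next')
Positions in the chain (0 = top):
  position of Trent: 0
  position of Xander: 1
  position of Heidi: 2
  position of Uma: 3
  position of Wendy: 4

Uma is at position 3; the grand-teacher is 2 steps up the chain, i.e. position 1: Xander.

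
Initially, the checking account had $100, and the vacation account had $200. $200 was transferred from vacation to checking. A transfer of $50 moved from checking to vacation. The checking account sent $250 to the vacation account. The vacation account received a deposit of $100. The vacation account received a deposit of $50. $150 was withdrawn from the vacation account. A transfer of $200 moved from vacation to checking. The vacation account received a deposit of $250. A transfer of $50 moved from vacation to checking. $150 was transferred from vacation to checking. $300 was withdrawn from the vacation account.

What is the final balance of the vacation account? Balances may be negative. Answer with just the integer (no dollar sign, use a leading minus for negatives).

Answer: -150

Derivation:
Tracking account balances step by step:
Start: checking=100, vacation=200
Event 1 (transfer 200 vacation -> checking): vacation: 200 - 200 = 0, checking: 100 + 200 = 300. Balances: checking=300, vacation=0
Event 2 (transfer 50 checking -> vacation): checking: 300 - 50 = 250, vacation: 0 + 50 = 50. Balances: checking=250, vacation=50
Event 3 (transfer 250 checking -> vacation): checking: 250 - 250 = 0, vacation: 50 + 250 = 300. Balances: checking=0, vacation=300
Event 4 (deposit 100 to vacation): vacation: 300 + 100 = 400. Balances: checking=0, vacation=400
Event 5 (deposit 50 to vacation): vacation: 400 + 50 = 450. Balances: checking=0, vacation=450
Event 6 (withdraw 150 from vacation): vacation: 450 - 150 = 300. Balances: checking=0, vacation=300
Event 7 (transfer 200 vacation -> checking): vacation: 300 - 200 = 100, checking: 0 + 200 = 200. Balances: checking=200, vacation=100
Event 8 (deposit 250 to vacation): vacation: 100 + 250 = 350. Balances: checking=200, vacation=350
Event 9 (transfer 50 vacation -> checking): vacation: 350 - 50 = 300, checking: 200 + 50 = 250. Balances: checking=250, vacation=300
Event 10 (transfer 150 vacation -> checking): vacation: 300 - 150 = 150, checking: 250 + 150 = 400. Balances: checking=400, vacation=150
Event 11 (withdraw 300 from vacation): vacation: 150 - 300 = -150. Balances: checking=400, vacation=-150

Final balance of vacation: -150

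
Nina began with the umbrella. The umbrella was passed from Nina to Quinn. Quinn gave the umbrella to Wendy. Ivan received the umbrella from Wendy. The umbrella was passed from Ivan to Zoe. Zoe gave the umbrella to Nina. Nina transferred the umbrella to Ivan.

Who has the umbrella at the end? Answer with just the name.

Answer: Ivan

Derivation:
Tracking the umbrella through each event:
Start: Nina has the umbrella.
After event 1: Quinn has the umbrella.
After event 2: Wendy has the umbrella.
After event 3: Ivan has the umbrella.
After event 4: Zoe has the umbrella.
After event 5: Nina has the umbrella.
After event 6: Ivan has the umbrella.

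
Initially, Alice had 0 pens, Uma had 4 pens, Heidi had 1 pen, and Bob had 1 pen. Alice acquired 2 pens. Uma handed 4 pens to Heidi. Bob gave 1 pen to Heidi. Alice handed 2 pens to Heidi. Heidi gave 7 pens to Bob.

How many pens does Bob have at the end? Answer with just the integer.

Tracking counts step by step:
Start: Alice=0, Uma=4, Heidi=1, Bob=1
Event 1 (Alice +2): Alice: 0 -> 2. State: Alice=2, Uma=4, Heidi=1, Bob=1
Event 2 (Uma -> Heidi, 4): Uma: 4 -> 0, Heidi: 1 -> 5. State: Alice=2, Uma=0, Heidi=5, Bob=1
Event 3 (Bob -> Heidi, 1): Bob: 1 -> 0, Heidi: 5 -> 6. State: Alice=2, Uma=0, Heidi=6, Bob=0
Event 4 (Alice -> Heidi, 2): Alice: 2 -> 0, Heidi: 6 -> 8. State: Alice=0, Uma=0, Heidi=8, Bob=0
Event 5 (Heidi -> Bob, 7): Heidi: 8 -> 1, Bob: 0 -> 7. State: Alice=0, Uma=0, Heidi=1, Bob=7

Bob's final count: 7

Answer: 7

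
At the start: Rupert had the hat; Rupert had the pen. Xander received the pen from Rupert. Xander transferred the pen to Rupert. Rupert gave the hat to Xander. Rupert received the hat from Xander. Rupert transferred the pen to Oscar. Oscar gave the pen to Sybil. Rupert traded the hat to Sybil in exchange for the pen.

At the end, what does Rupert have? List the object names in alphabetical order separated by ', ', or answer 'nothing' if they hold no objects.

Tracking all object holders:
Start: hat:Rupert, pen:Rupert
Event 1 (give pen: Rupert -> Xander). State: hat:Rupert, pen:Xander
Event 2 (give pen: Xander -> Rupert). State: hat:Rupert, pen:Rupert
Event 3 (give hat: Rupert -> Xander). State: hat:Xander, pen:Rupert
Event 4 (give hat: Xander -> Rupert). State: hat:Rupert, pen:Rupert
Event 5 (give pen: Rupert -> Oscar). State: hat:Rupert, pen:Oscar
Event 6 (give pen: Oscar -> Sybil). State: hat:Rupert, pen:Sybil
Event 7 (swap hat<->pen: now hat:Sybil, pen:Rupert). State: hat:Sybil, pen:Rupert

Final state: hat:Sybil, pen:Rupert
Rupert holds: pen.

Answer: pen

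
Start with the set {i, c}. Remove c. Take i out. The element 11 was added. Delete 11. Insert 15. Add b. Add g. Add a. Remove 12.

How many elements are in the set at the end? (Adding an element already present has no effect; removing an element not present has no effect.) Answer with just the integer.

Answer: 4

Derivation:
Tracking the set through each operation:
Start: {c, i}
Event 1 (remove c): removed. Set: {i}
Event 2 (remove i): removed. Set: {}
Event 3 (add 11): added. Set: {11}
Event 4 (remove 11): removed. Set: {}
Event 5 (add 15): added. Set: {15}
Event 6 (add b): added. Set: {15, b}
Event 7 (add g): added. Set: {15, b, g}
Event 8 (add a): added. Set: {15, a, b, g}
Event 9 (remove 12): not present, no change. Set: {15, a, b, g}

Final set: {15, a, b, g} (size 4)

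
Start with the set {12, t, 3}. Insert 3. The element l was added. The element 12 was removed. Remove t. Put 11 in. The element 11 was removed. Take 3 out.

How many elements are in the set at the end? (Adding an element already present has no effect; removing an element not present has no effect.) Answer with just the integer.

Answer: 1

Derivation:
Tracking the set through each operation:
Start: {12, 3, t}
Event 1 (add 3): already present, no change. Set: {12, 3, t}
Event 2 (add l): added. Set: {12, 3, l, t}
Event 3 (remove 12): removed. Set: {3, l, t}
Event 4 (remove t): removed. Set: {3, l}
Event 5 (add 11): added. Set: {11, 3, l}
Event 6 (remove 11): removed. Set: {3, l}
Event 7 (remove 3): removed. Set: {l}

Final set: {l} (size 1)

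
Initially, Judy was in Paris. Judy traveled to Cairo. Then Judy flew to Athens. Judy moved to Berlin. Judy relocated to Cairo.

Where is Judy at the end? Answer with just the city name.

Tracking Judy's location:
Start: Judy is in Paris.
After move 1: Paris -> Cairo. Judy is in Cairo.
After move 2: Cairo -> Athens. Judy is in Athens.
After move 3: Athens -> Berlin. Judy is in Berlin.
After move 4: Berlin -> Cairo. Judy is in Cairo.

Answer: Cairo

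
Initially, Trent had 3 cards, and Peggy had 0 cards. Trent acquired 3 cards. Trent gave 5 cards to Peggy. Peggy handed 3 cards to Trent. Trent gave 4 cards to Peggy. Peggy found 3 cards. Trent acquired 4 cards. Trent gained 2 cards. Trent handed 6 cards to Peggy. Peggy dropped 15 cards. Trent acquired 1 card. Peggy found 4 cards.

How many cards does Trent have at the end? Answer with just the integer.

Tracking counts step by step:
Start: Trent=3, Peggy=0
Event 1 (Trent +3): Trent: 3 -> 6. State: Trent=6, Peggy=0
Event 2 (Trent -> Peggy, 5): Trent: 6 -> 1, Peggy: 0 -> 5. State: Trent=1, Peggy=5
Event 3 (Peggy -> Trent, 3): Peggy: 5 -> 2, Trent: 1 -> 4. State: Trent=4, Peggy=2
Event 4 (Trent -> Peggy, 4): Trent: 4 -> 0, Peggy: 2 -> 6. State: Trent=0, Peggy=6
Event 5 (Peggy +3): Peggy: 6 -> 9. State: Trent=0, Peggy=9
Event 6 (Trent +4): Trent: 0 -> 4. State: Trent=4, Peggy=9
Event 7 (Trent +2): Trent: 4 -> 6. State: Trent=6, Peggy=9
Event 8 (Trent -> Peggy, 6): Trent: 6 -> 0, Peggy: 9 -> 15. State: Trent=0, Peggy=15
Event 9 (Peggy -15): Peggy: 15 -> 0. State: Trent=0, Peggy=0
Event 10 (Trent +1): Trent: 0 -> 1. State: Trent=1, Peggy=0
Event 11 (Peggy +4): Peggy: 0 -> 4. State: Trent=1, Peggy=4

Trent's final count: 1

Answer: 1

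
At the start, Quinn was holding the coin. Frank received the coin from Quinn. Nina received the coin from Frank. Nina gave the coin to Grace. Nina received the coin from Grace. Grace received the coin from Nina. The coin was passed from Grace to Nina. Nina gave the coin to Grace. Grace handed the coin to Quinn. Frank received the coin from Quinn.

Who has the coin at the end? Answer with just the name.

Tracking the coin through each event:
Start: Quinn has the coin.
After event 1: Frank has the coin.
After event 2: Nina has the coin.
After event 3: Grace has the coin.
After event 4: Nina has the coin.
After event 5: Grace has the coin.
After event 6: Nina has the coin.
After event 7: Grace has the coin.
After event 8: Quinn has the coin.
After event 9: Frank has the coin.

Answer: Frank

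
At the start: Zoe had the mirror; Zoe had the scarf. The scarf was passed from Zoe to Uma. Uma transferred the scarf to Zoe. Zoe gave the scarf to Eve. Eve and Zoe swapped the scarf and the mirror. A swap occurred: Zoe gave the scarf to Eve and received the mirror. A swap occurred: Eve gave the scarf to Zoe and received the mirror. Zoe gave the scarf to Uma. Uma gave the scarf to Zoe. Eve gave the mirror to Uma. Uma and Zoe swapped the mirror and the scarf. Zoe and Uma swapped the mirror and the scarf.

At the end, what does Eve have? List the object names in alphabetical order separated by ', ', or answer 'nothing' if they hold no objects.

Tracking all object holders:
Start: mirror:Zoe, scarf:Zoe
Event 1 (give scarf: Zoe -> Uma). State: mirror:Zoe, scarf:Uma
Event 2 (give scarf: Uma -> Zoe). State: mirror:Zoe, scarf:Zoe
Event 3 (give scarf: Zoe -> Eve). State: mirror:Zoe, scarf:Eve
Event 4 (swap scarf<->mirror: now scarf:Zoe, mirror:Eve). State: mirror:Eve, scarf:Zoe
Event 5 (swap scarf<->mirror: now scarf:Eve, mirror:Zoe). State: mirror:Zoe, scarf:Eve
Event 6 (swap scarf<->mirror: now scarf:Zoe, mirror:Eve). State: mirror:Eve, scarf:Zoe
Event 7 (give scarf: Zoe -> Uma). State: mirror:Eve, scarf:Uma
Event 8 (give scarf: Uma -> Zoe). State: mirror:Eve, scarf:Zoe
Event 9 (give mirror: Eve -> Uma). State: mirror:Uma, scarf:Zoe
Event 10 (swap mirror<->scarf: now mirror:Zoe, scarf:Uma). State: mirror:Zoe, scarf:Uma
Event 11 (swap mirror<->scarf: now mirror:Uma, scarf:Zoe). State: mirror:Uma, scarf:Zoe

Final state: mirror:Uma, scarf:Zoe
Eve holds: (nothing).

Answer: nothing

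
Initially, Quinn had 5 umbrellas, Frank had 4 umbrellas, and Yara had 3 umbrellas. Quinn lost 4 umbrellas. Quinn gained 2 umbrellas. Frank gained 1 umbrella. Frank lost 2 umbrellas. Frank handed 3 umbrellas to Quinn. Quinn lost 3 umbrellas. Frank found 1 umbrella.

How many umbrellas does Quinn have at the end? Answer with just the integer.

Tracking counts step by step:
Start: Quinn=5, Frank=4, Yara=3
Event 1 (Quinn -4): Quinn: 5 -> 1. State: Quinn=1, Frank=4, Yara=3
Event 2 (Quinn +2): Quinn: 1 -> 3. State: Quinn=3, Frank=4, Yara=3
Event 3 (Frank +1): Frank: 4 -> 5. State: Quinn=3, Frank=5, Yara=3
Event 4 (Frank -2): Frank: 5 -> 3. State: Quinn=3, Frank=3, Yara=3
Event 5 (Frank -> Quinn, 3): Frank: 3 -> 0, Quinn: 3 -> 6. State: Quinn=6, Frank=0, Yara=3
Event 6 (Quinn -3): Quinn: 6 -> 3. State: Quinn=3, Frank=0, Yara=3
Event 7 (Frank +1): Frank: 0 -> 1. State: Quinn=3, Frank=1, Yara=3

Quinn's final count: 3

Answer: 3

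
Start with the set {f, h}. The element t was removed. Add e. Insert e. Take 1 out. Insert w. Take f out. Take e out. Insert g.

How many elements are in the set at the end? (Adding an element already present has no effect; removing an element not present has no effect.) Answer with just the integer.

Tracking the set through each operation:
Start: {f, h}
Event 1 (remove t): not present, no change. Set: {f, h}
Event 2 (add e): added. Set: {e, f, h}
Event 3 (add e): already present, no change. Set: {e, f, h}
Event 4 (remove 1): not present, no change. Set: {e, f, h}
Event 5 (add w): added. Set: {e, f, h, w}
Event 6 (remove f): removed. Set: {e, h, w}
Event 7 (remove e): removed. Set: {h, w}
Event 8 (add g): added. Set: {g, h, w}

Final set: {g, h, w} (size 3)

Answer: 3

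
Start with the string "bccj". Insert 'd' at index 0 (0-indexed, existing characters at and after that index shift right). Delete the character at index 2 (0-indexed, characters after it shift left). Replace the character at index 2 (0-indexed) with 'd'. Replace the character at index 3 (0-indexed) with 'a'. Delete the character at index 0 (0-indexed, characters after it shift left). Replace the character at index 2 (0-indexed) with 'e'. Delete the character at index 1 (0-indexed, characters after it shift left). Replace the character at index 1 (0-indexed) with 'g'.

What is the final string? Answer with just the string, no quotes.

Applying each edit step by step:
Start: "bccj"
Op 1 (insert 'd' at idx 0): "bccj" -> "dbccj"
Op 2 (delete idx 2 = 'c'): "dbccj" -> "dbcj"
Op 3 (replace idx 2: 'c' -> 'd'): "dbcj" -> "dbdj"
Op 4 (replace idx 3: 'j' -> 'a'): "dbdj" -> "dbda"
Op 5 (delete idx 0 = 'd'): "dbda" -> "bda"
Op 6 (replace idx 2: 'a' -> 'e'): "bda" -> "bde"
Op 7 (delete idx 1 = 'd'): "bde" -> "be"
Op 8 (replace idx 1: 'e' -> 'g'): "be" -> "bg"

Answer: bg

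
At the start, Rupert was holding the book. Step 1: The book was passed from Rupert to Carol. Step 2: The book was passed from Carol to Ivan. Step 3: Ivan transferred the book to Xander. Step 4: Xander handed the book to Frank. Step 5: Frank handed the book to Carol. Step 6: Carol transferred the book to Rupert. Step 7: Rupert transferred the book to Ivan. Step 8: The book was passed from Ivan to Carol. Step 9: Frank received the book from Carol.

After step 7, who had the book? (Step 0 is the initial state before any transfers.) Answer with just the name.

Answer: Ivan

Derivation:
Tracking the book holder through step 7:
After step 0 (start): Rupert
After step 1: Carol
After step 2: Ivan
After step 3: Xander
After step 4: Frank
After step 5: Carol
After step 6: Rupert
After step 7: Ivan

At step 7, the holder is Ivan.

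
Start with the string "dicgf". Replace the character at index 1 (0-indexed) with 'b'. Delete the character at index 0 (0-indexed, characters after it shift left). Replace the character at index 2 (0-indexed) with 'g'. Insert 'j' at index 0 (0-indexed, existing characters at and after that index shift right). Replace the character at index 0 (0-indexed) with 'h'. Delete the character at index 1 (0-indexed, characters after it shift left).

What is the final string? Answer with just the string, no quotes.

Answer: hcgf

Derivation:
Applying each edit step by step:
Start: "dicgf"
Op 1 (replace idx 1: 'i' -> 'b'): "dicgf" -> "dbcgf"
Op 2 (delete idx 0 = 'd'): "dbcgf" -> "bcgf"
Op 3 (replace idx 2: 'g' -> 'g'): "bcgf" -> "bcgf"
Op 4 (insert 'j' at idx 0): "bcgf" -> "jbcgf"
Op 5 (replace idx 0: 'j' -> 'h'): "jbcgf" -> "hbcgf"
Op 6 (delete idx 1 = 'b'): "hbcgf" -> "hcgf"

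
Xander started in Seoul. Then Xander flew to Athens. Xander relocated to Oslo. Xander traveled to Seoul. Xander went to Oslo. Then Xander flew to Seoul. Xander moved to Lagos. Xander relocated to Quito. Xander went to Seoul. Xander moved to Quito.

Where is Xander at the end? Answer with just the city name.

Answer: Quito

Derivation:
Tracking Xander's location:
Start: Xander is in Seoul.
After move 1: Seoul -> Athens. Xander is in Athens.
After move 2: Athens -> Oslo. Xander is in Oslo.
After move 3: Oslo -> Seoul. Xander is in Seoul.
After move 4: Seoul -> Oslo. Xander is in Oslo.
After move 5: Oslo -> Seoul. Xander is in Seoul.
After move 6: Seoul -> Lagos. Xander is in Lagos.
After move 7: Lagos -> Quito. Xander is in Quito.
After move 8: Quito -> Seoul. Xander is in Seoul.
After move 9: Seoul -> Quito. Xander is in Quito.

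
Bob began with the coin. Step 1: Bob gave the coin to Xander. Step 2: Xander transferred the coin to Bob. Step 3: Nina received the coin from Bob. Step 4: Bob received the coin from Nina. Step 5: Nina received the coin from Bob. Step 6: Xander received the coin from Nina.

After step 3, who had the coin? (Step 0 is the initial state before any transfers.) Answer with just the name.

Answer: Nina

Derivation:
Tracking the coin holder through step 3:
After step 0 (start): Bob
After step 1: Xander
After step 2: Bob
After step 3: Nina

At step 3, the holder is Nina.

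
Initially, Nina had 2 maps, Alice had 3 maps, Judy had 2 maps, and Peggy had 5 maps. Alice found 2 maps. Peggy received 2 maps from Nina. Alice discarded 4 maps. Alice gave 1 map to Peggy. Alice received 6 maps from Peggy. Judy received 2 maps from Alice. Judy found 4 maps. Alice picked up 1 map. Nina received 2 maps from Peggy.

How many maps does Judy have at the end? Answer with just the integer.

Answer: 8

Derivation:
Tracking counts step by step:
Start: Nina=2, Alice=3, Judy=2, Peggy=5
Event 1 (Alice +2): Alice: 3 -> 5. State: Nina=2, Alice=5, Judy=2, Peggy=5
Event 2 (Nina -> Peggy, 2): Nina: 2 -> 0, Peggy: 5 -> 7. State: Nina=0, Alice=5, Judy=2, Peggy=7
Event 3 (Alice -4): Alice: 5 -> 1. State: Nina=0, Alice=1, Judy=2, Peggy=7
Event 4 (Alice -> Peggy, 1): Alice: 1 -> 0, Peggy: 7 -> 8. State: Nina=0, Alice=0, Judy=2, Peggy=8
Event 5 (Peggy -> Alice, 6): Peggy: 8 -> 2, Alice: 0 -> 6. State: Nina=0, Alice=6, Judy=2, Peggy=2
Event 6 (Alice -> Judy, 2): Alice: 6 -> 4, Judy: 2 -> 4. State: Nina=0, Alice=4, Judy=4, Peggy=2
Event 7 (Judy +4): Judy: 4 -> 8. State: Nina=0, Alice=4, Judy=8, Peggy=2
Event 8 (Alice +1): Alice: 4 -> 5. State: Nina=0, Alice=5, Judy=8, Peggy=2
Event 9 (Peggy -> Nina, 2): Peggy: 2 -> 0, Nina: 0 -> 2. State: Nina=2, Alice=5, Judy=8, Peggy=0

Judy's final count: 8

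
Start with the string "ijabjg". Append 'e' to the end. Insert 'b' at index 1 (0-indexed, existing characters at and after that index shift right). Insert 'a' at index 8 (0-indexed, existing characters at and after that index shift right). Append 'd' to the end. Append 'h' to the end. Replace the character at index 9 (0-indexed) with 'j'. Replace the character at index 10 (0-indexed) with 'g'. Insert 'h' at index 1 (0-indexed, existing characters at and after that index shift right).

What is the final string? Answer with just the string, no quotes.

Applying each edit step by step:
Start: "ijabjg"
Op 1 (append 'e'): "ijabjg" -> "ijabjge"
Op 2 (insert 'b' at idx 1): "ijabjge" -> "ibjabjge"
Op 3 (insert 'a' at idx 8): "ibjabjge" -> "ibjabjgea"
Op 4 (append 'd'): "ibjabjgea" -> "ibjabjgead"
Op 5 (append 'h'): "ibjabjgead" -> "ibjabjgeadh"
Op 6 (replace idx 9: 'd' -> 'j'): "ibjabjgeadh" -> "ibjabjgeajh"
Op 7 (replace idx 10: 'h' -> 'g'): "ibjabjgeajh" -> "ibjabjgeajg"
Op 8 (insert 'h' at idx 1): "ibjabjgeajg" -> "ihbjabjgeajg"

Answer: ihbjabjgeajg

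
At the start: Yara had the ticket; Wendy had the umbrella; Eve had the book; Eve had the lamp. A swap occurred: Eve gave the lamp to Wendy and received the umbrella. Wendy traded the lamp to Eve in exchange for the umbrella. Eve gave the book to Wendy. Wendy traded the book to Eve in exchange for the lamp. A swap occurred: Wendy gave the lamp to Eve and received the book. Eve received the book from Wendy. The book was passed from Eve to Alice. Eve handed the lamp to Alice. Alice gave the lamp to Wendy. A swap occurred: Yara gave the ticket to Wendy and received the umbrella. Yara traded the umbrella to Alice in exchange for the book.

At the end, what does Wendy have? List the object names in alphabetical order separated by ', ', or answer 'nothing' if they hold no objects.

Answer: lamp, ticket

Derivation:
Tracking all object holders:
Start: ticket:Yara, umbrella:Wendy, book:Eve, lamp:Eve
Event 1 (swap lamp<->umbrella: now lamp:Wendy, umbrella:Eve). State: ticket:Yara, umbrella:Eve, book:Eve, lamp:Wendy
Event 2 (swap lamp<->umbrella: now lamp:Eve, umbrella:Wendy). State: ticket:Yara, umbrella:Wendy, book:Eve, lamp:Eve
Event 3 (give book: Eve -> Wendy). State: ticket:Yara, umbrella:Wendy, book:Wendy, lamp:Eve
Event 4 (swap book<->lamp: now book:Eve, lamp:Wendy). State: ticket:Yara, umbrella:Wendy, book:Eve, lamp:Wendy
Event 5 (swap lamp<->book: now lamp:Eve, book:Wendy). State: ticket:Yara, umbrella:Wendy, book:Wendy, lamp:Eve
Event 6 (give book: Wendy -> Eve). State: ticket:Yara, umbrella:Wendy, book:Eve, lamp:Eve
Event 7 (give book: Eve -> Alice). State: ticket:Yara, umbrella:Wendy, book:Alice, lamp:Eve
Event 8 (give lamp: Eve -> Alice). State: ticket:Yara, umbrella:Wendy, book:Alice, lamp:Alice
Event 9 (give lamp: Alice -> Wendy). State: ticket:Yara, umbrella:Wendy, book:Alice, lamp:Wendy
Event 10 (swap ticket<->umbrella: now ticket:Wendy, umbrella:Yara). State: ticket:Wendy, umbrella:Yara, book:Alice, lamp:Wendy
Event 11 (swap umbrella<->book: now umbrella:Alice, book:Yara). State: ticket:Wendy, umbrella:Alice, book:Yara, lamp:Wendy

Final state: ticket:Wendy, umbrella:Alice, book:Yara, lamp:Wendy
Wendy holds: lamp, ticket.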